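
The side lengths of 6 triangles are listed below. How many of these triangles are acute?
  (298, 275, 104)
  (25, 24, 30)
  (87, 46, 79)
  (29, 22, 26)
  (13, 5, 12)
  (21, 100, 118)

(298,275,104): 104²+275² = 86441 < 88804 = 298² → obtuse
(25,24,30): 24²+25² = 1201 > 900 = 30² → acute
(87,46,79): 46²+79² = 8357 > 7569 = 87² → acute
(29,22,26): 22²+26² = 1160 > 841 = 29² → acute
(13,5,12): 5²+12² = 169 = 13² → right
(21,100,118): 21²+100² = 10441 < 13924 = 118² → obtuse
3 of the 6 are acute.

3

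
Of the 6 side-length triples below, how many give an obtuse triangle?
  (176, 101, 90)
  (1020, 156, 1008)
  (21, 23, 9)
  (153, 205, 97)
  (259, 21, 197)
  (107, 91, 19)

(176,101,90): 90²+101² = 18301 < 30976 = 176² → obtuse
(1020,156,1008): 156²+1008² = 1040400 = 1020² → right
(21,23,9): 9²+21² = 522 < 529 = 23² → obtuse
(153,205,97): 97²+153² = 32818 < 42025 = 205² → obtuse
(259,21,197): 21+197 ≤ 259, not a triangle
(107,91,19): 19²+91² = 8642 < 11449 = 107² → obtuse
4 of the 6 are obtuse.

4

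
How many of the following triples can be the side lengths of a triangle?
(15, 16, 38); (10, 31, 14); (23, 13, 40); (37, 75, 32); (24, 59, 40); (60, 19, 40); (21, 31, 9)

(15,16,38): 15+16 ≤ 38 → not valid
(10,14,31): 10+14 ≤ 31 → not valid
(13,23,40): 13+23 ≤ 40 → not valid
(32,37,75): 32+37 ≤ 75 → not valid
(24,40,59): 24+40 > 59 → valid
(19,40,60): 19+40 ≤ 60 → not valid
(9,21,31): 9+21 ≤ 31 → not valid
1 of the 7 triples forms a triangle.

1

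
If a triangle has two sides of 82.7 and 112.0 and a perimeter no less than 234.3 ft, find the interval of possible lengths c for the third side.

Triangle inequality alone gives 29.3 < c < 194.7.
The perimeter condition gives c ≥ 234.3 − 82.7 − 112.0 = 39.6.
Intersecting the two: 39.6 ≤ c < 194.7.

39.6 ≤ c < 194.7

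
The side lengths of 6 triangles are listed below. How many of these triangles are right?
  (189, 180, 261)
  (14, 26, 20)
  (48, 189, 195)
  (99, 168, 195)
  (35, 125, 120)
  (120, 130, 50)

(189,180,261): 180²+189² = 68121 = 261² → right
(14,26,20): 14²+20² = 596 < 676 = 26² → obtuse
(48,189,195): 48²+189² = 38025 = 195² → right
(99,168,195): 99²+168² = 38025 = 195² → right
(35,125,120): 35²+120² = 15625 = 125² → right
(120,130,50): 50²+120² = 16900 = 130² → right
5 of the 6 are right.

5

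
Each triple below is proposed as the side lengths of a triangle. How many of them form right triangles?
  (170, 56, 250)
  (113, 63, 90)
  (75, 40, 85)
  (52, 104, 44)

(170,56,250): 56+170 ≤ 250, not a triangle
(113,63,90): 63²+90² = 12069 < 12769 = 113² → obtuse
(75,40,85): 40²+75² = 7225 = 85² → right
(52,104,44): 44+52 ≤ 104, not a triangle
1 of the 4 is right.

1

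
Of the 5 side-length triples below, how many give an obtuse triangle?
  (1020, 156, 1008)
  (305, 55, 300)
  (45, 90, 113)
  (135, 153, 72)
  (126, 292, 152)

(1020,156,1008): 156²+1008² = 1040400 = 1020² → right
(305,55,300): 55²+300² = 93025 = 305² → right
(45,90,113): 45²+90² = 10125 < 12769 = 113² → obtuse
(135,153,72): 72²+135² = 23409 = 153² → right
(126,292,152): 126+152 ≤ 292, not a triangle
1 of the 5 is obtuse.

1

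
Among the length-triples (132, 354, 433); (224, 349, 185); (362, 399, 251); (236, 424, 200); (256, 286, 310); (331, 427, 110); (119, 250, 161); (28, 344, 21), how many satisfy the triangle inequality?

7

(132,354,433): 132+354 > 433 → valid
(185,224,349): 185+224 > 349 → valid
(251,362,399): 251+362 > 399 → valid
(200,236,424): 200+236 > 424 → valid
(256,286,310): 256+286 > 310 → valid
(110,331,427): 110+331 > 427 → valid
(119,161,250): 119+161 > 250 → valid
(21,28,344): 21+28 ≤ 344 → not valid
7 of the 8 triples form a triangle.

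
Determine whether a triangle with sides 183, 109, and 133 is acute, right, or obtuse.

Compare the square of the longest side to the sum of squares of the other two: 109² + 133² = 29570 < 33489 = 183².

obtuse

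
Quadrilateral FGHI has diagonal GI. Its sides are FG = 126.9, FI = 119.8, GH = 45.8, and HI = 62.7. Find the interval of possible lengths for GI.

From triangle FGI: |126.9 − 119.8| < GI < 126.9 + 119.8, i.e. 7.1 < GI < 246.7.
From triangle HGI: 16.9 < GI < 108.5.
Both must hold, so GI lies in the intersection.

16.9 < GI < 108.5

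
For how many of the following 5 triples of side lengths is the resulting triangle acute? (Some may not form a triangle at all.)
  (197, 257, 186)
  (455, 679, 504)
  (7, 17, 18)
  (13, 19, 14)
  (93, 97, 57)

4

(197,257,186): 186²+197² = 73405 > 66049 = 257² → acute
(455,679,504): 455²+504² = 461041 = 679² → right
(7,17,18): 7²+17² = 338 > 324 = 18² → acute
(13,19,14): 13²+14² = 365 > 361 = 19² → acute
(93,97,57): 57²+93² = 11898 > 9409 = 97² → acute
4 of the 5 are acute.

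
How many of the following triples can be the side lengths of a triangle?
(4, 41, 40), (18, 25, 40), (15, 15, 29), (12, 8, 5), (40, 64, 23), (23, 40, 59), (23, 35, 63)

(4,40,41): 4+40 > 41 → valid
(18,25,40): 18+25 > 40 → valid
(15,15,29): 15+15 > 29 → valid
(5,8,12): 5+8 > 12 → valid
(23,40,64): 23+40 ≤ 64 → not valid
(23,40,59): 23+40 > 59 → valid
(23,35,63): 23+35 ≤ 63 → not valid
5 of the 7 triples form a triangle.

5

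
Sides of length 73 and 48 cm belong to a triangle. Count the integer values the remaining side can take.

95

The third side lies in the open interval (25, 121).
Integers from 26 to 120 inclusive: 120 − 26 + 1 = 95.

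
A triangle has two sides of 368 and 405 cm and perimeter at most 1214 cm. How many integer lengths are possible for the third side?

Triangle inequality: 37 < x < 773. Perimeter ≤ 1214 gives x ≤ 1214 − 368 − 405 = 441.
So 37 < x ≤ 441; integers 38 through 441: 404 values.

404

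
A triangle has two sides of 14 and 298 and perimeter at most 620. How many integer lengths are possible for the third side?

Triangle inequality: 284 < x < 312. Perimeter ≤ 620 gives x ≤ 620 − 14 − 298 = 308.
So 284 < x ≤ 308; integers 285 through 308: 24 values.

24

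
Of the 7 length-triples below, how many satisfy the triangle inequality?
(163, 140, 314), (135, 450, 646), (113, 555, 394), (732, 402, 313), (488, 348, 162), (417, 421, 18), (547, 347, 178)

2

(140,163,314): 140+163 ≤ 314 → not valid
(135,450,646): 135+450 ≤ 646 → not valid
(113,394,555): 113+394 ≤ 555 → not valid
(313,402,732): 313+402 ≤ 732 → not valid
(162,348,488): 162+348 > 488 → valid
(18,417,421): 18+417 > 421 → valid
(178,347,547): 178+347 ≤ 547 → not valid
2 of the 7 triples form a triangle.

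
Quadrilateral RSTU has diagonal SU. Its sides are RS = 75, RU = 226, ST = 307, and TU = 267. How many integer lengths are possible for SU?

149

From triangle RSU: 151 < SU < 301.
From triangle TSU: 40 < SU < 574.
Intersection: 151 < SU < 301, so integers 152 through 300: 149 values.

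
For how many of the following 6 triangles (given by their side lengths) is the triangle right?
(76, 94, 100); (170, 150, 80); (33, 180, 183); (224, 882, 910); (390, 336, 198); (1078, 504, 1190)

5

(76,94,100): 76²+94² = 14612 > 10000 = 100² → acute
(170,150,80): 80²+150² = 28900 = 170² → right
(33,180,183): 33²+180² = 33489 = 183² → right
(224,882,910): 224²+882² = 828100 = 910² → right
(390,336,198): 198²+336² = 152100 = 390² → right
(1078,504,1190): 504²+1078² = 1416100 = 1190² → right
5 of the 6 are right.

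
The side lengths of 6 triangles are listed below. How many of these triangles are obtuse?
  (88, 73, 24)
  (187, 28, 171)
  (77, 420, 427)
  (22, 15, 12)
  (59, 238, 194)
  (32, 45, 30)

(88,73,24): 24²+73² = 5905 < 7744 = 88² → obtuse
(187,28,171): 28²+171² = 30025 < 34969 = 187² → obtuse
(77,420,427): 77²+420² = 182329 = 427² → right
(22,15,12): 12²+15² = 369 < 484 = 22² → obtuse
(59,238,194): 59²+194² = 41117 < 56644 = 238² → obtuse
(32,45,30): 30²+32² = 1924 < 2025 = 45² → obtuse
5 of the 6 are obtuse.

5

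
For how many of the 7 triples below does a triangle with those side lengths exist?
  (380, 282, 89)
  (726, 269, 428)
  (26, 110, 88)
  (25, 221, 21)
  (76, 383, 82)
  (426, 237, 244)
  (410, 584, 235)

(89,282,380): 89+282 ≤ 380 → not valid
(269,428,726): 269+428 ≤ 726 → not valid
(26,88,110): 26+88 > 110 → valid
(21,25,221): 21+25 ≤ 221 → not valid
(76,82,383): 76+82 ≤ 383 → not valid
(237,244,426): 237+244 > 426 → valid
(235,410,584): 235+410 > 584 → valid
3 of the 7 triples form a triangle.

3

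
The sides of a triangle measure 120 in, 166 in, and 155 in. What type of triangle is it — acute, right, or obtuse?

Compare the square of the longest side to the sum of squares of the other two: 120² + 155² = 38425 > 27556 = 166².

acute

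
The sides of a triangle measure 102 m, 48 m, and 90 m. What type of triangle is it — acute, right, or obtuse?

Compare the square of the longest side to the sum of squares of the other two: 48² + 90² = 10404 = 102².

right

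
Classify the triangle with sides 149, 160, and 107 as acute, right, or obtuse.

acute

Compare the square of the longest side to the sum of squares of the other two: 107² + 149² = 33650 > 25600 = 160².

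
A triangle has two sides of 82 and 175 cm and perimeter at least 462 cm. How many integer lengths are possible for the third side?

52

Triangle inequality: 93 < x < 257. Perimeter ≥ 462 gives x ≥ 462 − 82 − 175 = 205.
So 205 ≤ x < 257; integers 205 through 256: 52 values.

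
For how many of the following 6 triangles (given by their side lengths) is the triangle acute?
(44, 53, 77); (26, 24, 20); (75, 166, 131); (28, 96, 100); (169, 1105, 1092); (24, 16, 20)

2

(44,53,77): 44²+53² = 4745 < 5929 = 77² → obtuse
(26,24,20): 20²+24² = 976 > 676 = 26² → acute
(75,166,131): 75²+131² = 22786 < 27556 = 166² → obtuse
(28,96,100): 28²+96² = 10000 = 100² → right
(169,1105,1092): 169²+1092² = 1221025 = 1105² → right
(24,16,20): 16²+20² = 656 > 576 = 24² → acute
2 of the 6 are acute.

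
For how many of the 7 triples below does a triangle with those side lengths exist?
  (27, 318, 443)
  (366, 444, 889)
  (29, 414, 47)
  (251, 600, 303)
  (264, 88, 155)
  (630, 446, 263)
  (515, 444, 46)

(27,318,443): 27+318 ≤ 443 → not valid
(366,444,889): 366+444 ≤ 889 → not valid
(29,47,414): 29+47 ≤ 414 → not valid
(251,303,600): 251+303 ≤ 600 → not valid
(88,155,264): 88+155 ≤ 264 → not valid
(263,446,630): 263+446 > 630 → valid
(46,444,515): 46+444 ≤ 515 → not valid
1 of the 7 triples forms a triangle.

1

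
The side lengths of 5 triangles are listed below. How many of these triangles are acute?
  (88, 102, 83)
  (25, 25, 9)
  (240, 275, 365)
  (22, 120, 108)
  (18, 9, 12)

(88,102,83): 83²+88² = 14633 > 10404 = 102² → acute
(25,25,9): 9²+25² = 706 > 625 = 25² → acute
(240,275,365): 240²+275² = 133225 = 365² → right
(22,120,108): 22²+108² = 12148 < 14400 = 120² → obtuse
(18,9,12): 9²+12² = 225 < 324 = 18² → obtuse
2 of the 5 are acute.

2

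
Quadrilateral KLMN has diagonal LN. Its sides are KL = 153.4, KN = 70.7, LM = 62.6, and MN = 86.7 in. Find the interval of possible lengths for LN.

82.7 < LN < 149.3

From triangle KLN: |153.4 − 70.7| < LN < 153.4 + 70.7, i.e. 82.7 < LN < 224.1.
From triangle MLN: 24.1 < LN < 149.3.
Both must hold, so LN lies in the intersection.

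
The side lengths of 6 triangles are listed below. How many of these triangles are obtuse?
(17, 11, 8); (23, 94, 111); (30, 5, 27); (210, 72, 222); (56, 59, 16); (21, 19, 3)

(17,11,8): 8²+11² = 185 < 289 = 17² → obtuse
(23,94,111): 23²+94² = 9365 < 12321 = 111² → obtuse
(30,5,27): 5²+27² = 754 < 900 = 30² → obtuse
(210,72,222): 72²+210² = 49284 = 222² → right
(56,59,16): 16²+56² = 3392 < 3481 = 59² → obtuse
(21,19,3): 3²+19² = 370 < 441 = 21² → obtuse
5 of the 6 are obtuse.

5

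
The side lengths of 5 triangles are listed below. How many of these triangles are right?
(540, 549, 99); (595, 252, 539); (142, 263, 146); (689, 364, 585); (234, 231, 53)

3

(540,549,99): 99²+540² = 301401 = 549² → right
(595,252,539): 252²+539² = 354025 = 595² → right
(142,263,146): 142²+146² = 41480 < 69169 = 263² → obtuse
(689,364,585): 364²+585² = 474721 = 689² → right
(234,231,53): 53²+231² = 56170 > 54756 = 234² → acute
3 of the 5 are right.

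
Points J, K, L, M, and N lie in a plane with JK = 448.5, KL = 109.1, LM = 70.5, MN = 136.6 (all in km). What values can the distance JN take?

132.3 ≤ JN ≤ 764.7 km

The maximum is all hops collinear in one direction: 448.5 + 109.1 + 70.5 + 136.6 = 764.7.
The longest hop is 448.5; the others sum to 316.2. Folding the others back against it leaves at least 448.5 − 316.2 = 132.3.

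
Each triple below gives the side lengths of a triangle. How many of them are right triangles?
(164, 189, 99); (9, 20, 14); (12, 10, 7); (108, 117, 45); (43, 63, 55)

(164,189,99): 99²+164² = 36697 > 35721 = 189² → acute
(9,20,14): 9²+14² = 277 < 400 = 20² → obtuse
(12,10,7): 7²+10² = 149 > 144 = 12² → acute
(108,117,45): 45²+108² = 13689 = 117² → right
(43,63,55): 43²+55² = 4874 > 3969 = 63² → acute
1 of the 5 is right.

1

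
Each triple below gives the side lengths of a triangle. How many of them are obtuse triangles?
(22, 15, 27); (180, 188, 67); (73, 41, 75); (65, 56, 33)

(22,15,27): 15²+22² = 709 < 729 = 27² → obtuse
(180,188,67): 67²+180² = 36889 > 35344 = 188² → acute
(73,41,75): 41²+73² = 7010 > 5625 = 75² → acute
(65,56,33): 33²+56² = 4225 = 65² → right
1 of the 4 is obtuse.

1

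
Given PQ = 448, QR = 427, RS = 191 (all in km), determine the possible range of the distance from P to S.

The maximum is all hops collinear in one direction: 448 + 427 + 191 = 1066.
The longest hop is 448; the others sum to 618. Since 448 ≤ 618, the path can fold back on itself completely, so the minimum distance is 0.

0 ≤ PS ≤ 1066 km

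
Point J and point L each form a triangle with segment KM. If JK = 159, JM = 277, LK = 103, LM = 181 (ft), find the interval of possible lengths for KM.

118 < KM < 284

From triangle JKM: |159 − 277| < KM < 159 + 277, i.e. 118 < KM < 436.
From triangle LKM: 78 < KM < 284.
Both must hold, so KM lies in the intersection.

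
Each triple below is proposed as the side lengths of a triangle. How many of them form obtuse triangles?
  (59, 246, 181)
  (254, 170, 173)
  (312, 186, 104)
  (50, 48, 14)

1

(59,246,181): 59+181 ≤ 246, not a triangle
(254,170,173): 170²+173² = 58829 < 64516 = 254² → obtuse
(312,186,104): 104+186 ≤ 312, not a triangle
(50,48,14): 14²+48² = 2500 = 50² → right
1 of the 4 is obtuse.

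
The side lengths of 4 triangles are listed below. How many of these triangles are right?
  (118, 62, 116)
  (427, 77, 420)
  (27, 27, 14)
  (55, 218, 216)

1

(118,62,116): 62²+116² = 17300 > 13924 = 118² → acute
(427,77,420): 77²+420² = 182329 = 427² → right
(27,27,14): 14²+27² = 925 > 729 = 27² → acute
(55,218,216): 55²+216² = 49681 > 47524 = 218² → acute
1 of the 4 is right.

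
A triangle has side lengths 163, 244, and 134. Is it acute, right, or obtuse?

Compare the square of the longest side to the sum of squares of the other two: 134² + 163² = 44525 < 59536 = 244².

obtuse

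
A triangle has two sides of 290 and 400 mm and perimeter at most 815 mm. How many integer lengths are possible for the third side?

Triangle inequality: 110 < x < 690. Perimeter ≤ 815 gives x ≤ 815 − 290 − 400 = 125.
So 110 < x ≤ 125; integers 111 through 125: 15 values.

15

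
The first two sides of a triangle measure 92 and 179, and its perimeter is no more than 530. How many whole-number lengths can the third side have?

Triangle inequality: 87 < x < 271. Perimeter ≤ 530 gives x ≤ 530 − 92 − 179 = 259.
So 87 < x ≤ 259; integers 88 through 259: 172 values.

172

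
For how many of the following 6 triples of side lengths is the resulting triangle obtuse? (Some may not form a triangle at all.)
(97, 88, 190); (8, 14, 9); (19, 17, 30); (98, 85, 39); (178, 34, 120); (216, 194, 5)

3

(97,88,190): 88+97 ≤ 190, not a triangle
(8,14,9): 8²+9² = 145 < 196 = 14² → obtuse
(19,17,30): 17²+19² = 650 < 900 = 30² → obtuse
(98,85,39): 39²+85² = 8746 < 9604 = 98² → obtuse
(178,34,120): 34+120 ≤ 178, not a triangle
(216,194,5): 5+194 ≤ 216, not a triangle
3 of the 6 are obtuse.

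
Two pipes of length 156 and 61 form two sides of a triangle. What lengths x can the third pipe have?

95 < x < 217

By the triangle inequality, x must be less than 156 + 61 = 217 and greater than |156 − 61| = 95.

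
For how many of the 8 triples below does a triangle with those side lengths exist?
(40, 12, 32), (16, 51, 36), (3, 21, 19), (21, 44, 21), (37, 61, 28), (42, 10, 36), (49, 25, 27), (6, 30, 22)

6

(12,32,40): 12+32 > 40 → valid
(16,36,51): 16+36 > 51 → valid
(3,19,21): 3+19 > 21 → valid
(21,21,44): 21+21 ≤ 44 → not valid
(28,37,61): 28+37 > 61 → valid
(10,36,42): 10+36 > 42 → valid
(25,27,49): 25+27 > 49 → valid
(6,22,30): 6+22 ≤ 30 → not valid
6 of the 8 triples form a triangle.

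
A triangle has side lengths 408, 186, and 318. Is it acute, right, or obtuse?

obtuse

Compare the square of the longest side to the sum of squares of the other two: 186² + 318² = 135720 < 166464 = 408².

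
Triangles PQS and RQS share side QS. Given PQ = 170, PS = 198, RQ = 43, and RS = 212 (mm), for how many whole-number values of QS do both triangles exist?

85

From triangle PQS: 28 < QS < 368.
From triangle RQS: 169 < QS < 255.
Intersection: 169 < QS < 255, so integers 170 through 254: 85 values.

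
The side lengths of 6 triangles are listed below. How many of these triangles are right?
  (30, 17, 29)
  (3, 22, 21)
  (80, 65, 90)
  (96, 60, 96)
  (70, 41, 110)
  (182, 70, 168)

1

(30,17,29): 17²+29² = 1130 > 900 = 30² → acute
(3,22,21): 3²+21² = 450 < 484 = 22² → obtuse
(80,65,90): 65²+80² = 10625 > 8100 = 90² → acute
(96,60,96): 60²+96² = 12816 > 9216 = 96² → acute
(70,41,110): 41²+70² = 6581 < 12100 = 110² → obtuse
(182,70,168): 70²+168² = 33124 = 182² → right
1 of the 6 is right.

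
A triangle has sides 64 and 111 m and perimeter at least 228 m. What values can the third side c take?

53 ≤ c < 175

Triangle inequality alone gives 47 < c < 175.
The perimeter condition gives c ≥ 228 − 64 − 111 = 53.
Intersecting the two: 53 ≤ c < 175.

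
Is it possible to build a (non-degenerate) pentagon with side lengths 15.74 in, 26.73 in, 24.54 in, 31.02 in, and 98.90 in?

No

For a pentagon, each side must be shorter than the sum of the others.
Here the longest side is 98.90, but the remaining 4 sides sum to only 98.03.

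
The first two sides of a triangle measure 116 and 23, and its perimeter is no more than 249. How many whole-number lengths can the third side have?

Triangle inequality: 93 < x < 139. Perimeter ≤ 249 gives x ≤ 249 − 116 − 23 = 110.
So 93 < x ≤ 110; integers 94 through 110: 17 values.

17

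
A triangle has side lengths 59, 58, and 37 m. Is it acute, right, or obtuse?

Compare the square of the longest side to the sum of squares of the other two: 37² + 58² = 4733 > 3481 = 59².

acute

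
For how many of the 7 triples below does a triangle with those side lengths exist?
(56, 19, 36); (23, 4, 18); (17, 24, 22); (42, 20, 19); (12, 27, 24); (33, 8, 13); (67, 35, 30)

(19,36,56): 19+36 ≤ 56 → not valid
(4,18,23): 4+18 ≤ 23 → not valid
(17,22,24): 17+22 > 24 → valid
(19,20,42): 19+20 ≤ 42 → not valid
(12,24,27): 12+24 > 27 → valid
(8,13,33): 8+13 ≤ 33 → not valid
(30,35,67): 30+35 ≤ 67 → not valid
2 of the 7 triples form a triangle.

2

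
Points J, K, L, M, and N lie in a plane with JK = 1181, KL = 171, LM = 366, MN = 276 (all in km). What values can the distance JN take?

368 ≤ JN ≤ 1994 km

The maximum is all hops collinear in one direction: 1181 + 171 + 366 + 276 = 1994.
The longest hop is 1181; the others sum to 813. Folding the others back against it leaves at least 1181 − 813 = 368.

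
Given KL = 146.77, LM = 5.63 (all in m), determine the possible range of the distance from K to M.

By the triangle inequality, |146.77 − 5.63| ≤ KM ≤ 146.77 + 5.63.

141.14 ≤ KM ≤ 152.40 m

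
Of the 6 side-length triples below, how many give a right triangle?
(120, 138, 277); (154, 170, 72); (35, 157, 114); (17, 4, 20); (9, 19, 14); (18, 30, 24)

(120,138,277): 120+138 ≤ 277, not a triangle
(154,170,72): 72²+154² = 28900 = 170² → right
(35,157,114): 35+114 ≤ 157, not a triangle
(17,4,20): 4²+17² = 305 < 400 = 20² → obtuse
(9,19,14): 9²+14² = 277 < 361 = 19² → obtuse
(18,30,24): 18²+24² = 900 = 30² → right
2 of the 6 are right.

2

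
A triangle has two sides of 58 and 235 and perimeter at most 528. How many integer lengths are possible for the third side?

Triangle inequality: 177 < x < 293. Perimeter ≤ 528 gives x ≤ 528 − 58 − 235 = 235.
So 177 < x ≤ 235; integers 178 through 235: 58 values.

58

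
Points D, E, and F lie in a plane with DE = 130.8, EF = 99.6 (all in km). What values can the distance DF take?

By the triangle inequality, |130.8 − 99.6| ≤ DF ≤ 130.8 + 99.6.

31.2 ≤ DF ≤ 230.4 km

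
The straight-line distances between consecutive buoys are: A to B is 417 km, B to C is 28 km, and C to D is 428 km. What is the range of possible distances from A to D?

The maximum is all hops collinear in one direction: 417 + 28 + 428 = 873.
The longest hop is 428; the others sum to 445. Since 428 ≤ 445, the path can fold back on itself completely, so the minimum distance is 0.

0 ≤ AD ≤ 873 km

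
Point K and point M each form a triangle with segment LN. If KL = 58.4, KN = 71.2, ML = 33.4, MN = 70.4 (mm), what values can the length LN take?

37.0 < LN < 103.8

From triangle KLN: |58.4 − 71.2| < LN < 58.4 + 71.2, i.e. 12.8 < LN < 129.6.
From triangle MLN: 37.0 < LN < 103.8.
Both must hold, so LN lies in the intersection.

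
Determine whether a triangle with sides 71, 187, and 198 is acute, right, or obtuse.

Compare the square of the longest side to the sum of squares of the other two: 71² + 187² = 40010 > 39204 = 198².

acute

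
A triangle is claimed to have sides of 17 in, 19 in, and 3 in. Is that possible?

The longest side is 19, and the other two sum to 20.
Since 20 > 19, the triangle inequality holds.

Yes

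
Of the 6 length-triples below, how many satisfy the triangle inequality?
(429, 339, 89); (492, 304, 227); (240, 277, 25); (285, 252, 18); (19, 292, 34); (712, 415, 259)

(89,339,429): 89+339 ≤ 429 → not valid
(227,304,492): 227+304 > 492 → valid
(25,240,277): 25+240 ≤ 277 → not valid
(18,252,285): 18+252 ≤ 285 → not valid
(19,34,292): 19+34 ≤ 292 → not valid
(259,415,712): 259+415 ≤ 712 → not valid
1 of the 6 triples forms a triangle.

1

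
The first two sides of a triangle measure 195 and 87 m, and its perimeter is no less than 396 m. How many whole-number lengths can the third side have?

Triangle inequality: 108 < x < 282. Perimeter ≥ 396 gives x ≥ 396 − 195 − 87 = 114.
So 114 ≤ x < 282; integers 114 through 281: 168 values.

168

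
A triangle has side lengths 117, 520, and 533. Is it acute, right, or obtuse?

right

Compare the square of the longest side to the sum of squares of the other two: 117² + 520² = 284089 = 533².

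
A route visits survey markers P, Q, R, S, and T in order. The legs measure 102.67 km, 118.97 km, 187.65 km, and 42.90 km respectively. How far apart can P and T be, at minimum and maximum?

The maximum is all hops collinear in one direction: 102.67 + 118.97 + 187.65 + 42.90 = 452.19.
The longest hop is 187.65; the others sum to 264.54. Since 187.65 ≤ 264.54, the path can fold back on itself completely, so the minimum distance is 0.

0 ≤ PT ≤ 452.19 km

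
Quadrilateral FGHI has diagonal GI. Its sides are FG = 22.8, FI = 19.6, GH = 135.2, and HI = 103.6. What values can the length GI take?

From triangle FGI: |22.8 − 19.6| < GI < 22.8 + 19.6, i.e. 3.2 < GI < 42.4.
From triangle HGI: 31.6 < GI < 238.8.
Both must hold, so GI lies in the intersection.

31.6 < GI < 42.4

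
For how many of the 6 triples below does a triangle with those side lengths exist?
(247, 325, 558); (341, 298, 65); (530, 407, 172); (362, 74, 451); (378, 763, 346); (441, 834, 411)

4

(247,325,558): 247+325 > 558 → valid
(65,298,341): 65+298 > 341 → valid
(172,407,530): 172+407 > 530 → valid
(74,362,451): 74+362 ≤ 451 → not valid
(346,378,763): 346+378 ≤ 763 → not valid
(411,441,834): 411+441 > 834 → valid
4 of the 6 triples form a triangle.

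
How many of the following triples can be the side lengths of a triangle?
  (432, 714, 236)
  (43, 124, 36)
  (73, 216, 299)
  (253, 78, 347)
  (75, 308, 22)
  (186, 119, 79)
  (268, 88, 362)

(236,432,714): 236+432 ≤ 714 → not valid
(36,43,124): 36+43 ≤ 124 → not valid
(73,216,299): 73+216 ≤ 299 → not valid
(78,253,347): 78+253 ≤ 347 → not valid
(22,75,308): 22+75 ≤ 308 → not valid
(79,119,186): 79+119 > 186 → valid
(88,268,362): 88+268 ≤ 362 → not valid
1 of the 7 triples forms a triangle.

1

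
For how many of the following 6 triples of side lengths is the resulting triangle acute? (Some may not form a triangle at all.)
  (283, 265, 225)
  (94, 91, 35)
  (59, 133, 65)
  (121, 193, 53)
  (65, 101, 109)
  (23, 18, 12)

(283,265,225): 225²+265² = 120850 > 80089 = 283² → acute
(94,91,35): 35²+91² = 9506 > 8836 = 94² → acute
(59,133,65): 59+65 ≤ 133, not a triangle
(121,193,53): 53+121 ≤ 193, not a triangle
(65,101,109): 65²+101² = 14426 > 11881 = 109² → acute
(23,18,12): 12²+18² = 468 < 529 = 23² → obtuse
3 of the 6 are acute.

3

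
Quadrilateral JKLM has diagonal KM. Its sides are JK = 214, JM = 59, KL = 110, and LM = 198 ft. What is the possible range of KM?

From triangle JKM: |214 − 59| < KM < 214 + 59, i.e. 155 < KM < 273.
From triangle LKM: 88 < KM < 308.
Both must hold, so KM lies in the intersection.

155 < KM < 273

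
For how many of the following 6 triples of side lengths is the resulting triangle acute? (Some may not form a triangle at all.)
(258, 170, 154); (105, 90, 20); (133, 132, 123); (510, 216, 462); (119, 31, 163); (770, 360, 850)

1

(258,170,154): 154²+170² = 52616 < 66564 = 258² → obtuse
(105,90,20): 20²+90² = 8500 < 11025 = 105² → obtuse
(133,132,123): 123²+132² = 32553 > 17689 = 133² → acute
(510,216,462): 216²+462² = 260100 = 510² → right
(119,31,163): 31+119 ≤ 163, not a triangle
(770,360,850): 360²+770² = 722500 = 850² → right
1 of the 6 is acute.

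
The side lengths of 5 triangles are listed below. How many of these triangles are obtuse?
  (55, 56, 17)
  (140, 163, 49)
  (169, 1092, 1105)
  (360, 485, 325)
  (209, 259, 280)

1

(55,56,17): 17²+55² = 3314 > 3136 = 56² → acute
(140,163,49): 49²+140² = 22001 < 26569 = 163² → obtuse
(169,1092,1105): 169²+1092² = 1221025 = 1105² → right
(360,485,325): 325²+360² = 235225 = 485² → right
(209,259,280): 209²+259² = 110762 > 78400 = 280² → acute
1 of the 5 is obtuse.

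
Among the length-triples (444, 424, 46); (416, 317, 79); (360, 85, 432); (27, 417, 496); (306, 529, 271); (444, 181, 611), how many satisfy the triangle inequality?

(46,424,444): 46+424 > 444 → valid
(79,317,416): 79+317 ≤ 416 → not valid
(85,360,432): 85+360 > 432 → valid
(27,417,496): 27+417 ≤ 496 → not valid
(271,306,529): 271+306 > 529 → valid
(181,444,611): 181+444 > 611 → valid
4 of the 6 triples form a triangle.

4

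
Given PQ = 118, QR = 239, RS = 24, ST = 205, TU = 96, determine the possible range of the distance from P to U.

The maximum is all hops collinear in one direction: 118 + 239 + 24 + 205 + 96 = 682.
The longest hop is 239; the others sum to 443. Since 239 ≤ 443, the path can fold back on itself completely, so the minimum distance is 0.

0 ≤ PU ≤ 682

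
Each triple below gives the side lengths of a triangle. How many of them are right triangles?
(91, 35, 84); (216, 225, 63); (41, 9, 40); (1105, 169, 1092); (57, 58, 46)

(91,35,84): 35²+84² = 8281 = 91² → right
(216,225,63): 63²+216² = 50625 = 225² → right
(41,9,40): 9²+40² = 1681 = 41² → right
(1105,169,1092): 169²+1092² = 1221025 = 1105² → right
(57,58,46): 46²+57² = 5365 > 3364 = 58² → acute
4 of the 5 are right.

4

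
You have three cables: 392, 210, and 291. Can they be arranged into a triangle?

Yes

The longest side is 392, and the other two sum to 501.
Since 501 > 392, the triangle inequality holds.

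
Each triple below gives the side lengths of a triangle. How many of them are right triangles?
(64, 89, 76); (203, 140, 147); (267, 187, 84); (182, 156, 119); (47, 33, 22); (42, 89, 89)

(64,89,76): 64²+76² = 9872 > 7921 = 89² → acute
(203,140,147): 140²+147² = 41209 = 203² → right
(267,187,84): 84²+187² = 42025 < 71289 = 267² → obtuse
(182,156,119): 119²+156² = 38497 > 33124 = 182² → acute
(47,33,22): 22²+33² = 1573 < 2209 = 47² → obtuse
(42,89,89): 42²+89² = 9685 > 7921 = 89² → acute
1 of the 6 is right.

1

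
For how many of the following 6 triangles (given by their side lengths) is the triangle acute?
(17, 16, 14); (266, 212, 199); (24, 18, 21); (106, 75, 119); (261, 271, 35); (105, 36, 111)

4

(17,16,14): 14²+16² = 452 > 289 = 17² → acute
(266,212,199): 199²+212² = 84545 > 70756 = 266² → acute
(24,18,21): 18²+21² = 765 > 576 = 24² → acute
(106,75,119): 75²+106² = 16861 > 14161 = 119² → acute
(261,271,35): 35²+261² = 69346 < 73441 = 271² → obtuse
(105,36,111): 36²+105² = 12321 = 111² → right
4 of the 6 are acute.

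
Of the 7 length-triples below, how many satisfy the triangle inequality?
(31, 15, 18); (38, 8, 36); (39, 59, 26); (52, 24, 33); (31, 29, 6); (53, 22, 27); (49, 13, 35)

5

(15,18,31): 15+18 > 31 → valid
(8,36,38): 8+36 > 38 → valid
(26,39,59): 26+39 > 59 → valid
(24,33,52): 24+33 > 52 → valid
(6,29,31): 6+29 > 31 → valid
(22,27,53): 22+27 ≤ 53 → not valid
(13,35,49): 13+35 ≤ 49 → not valid
5 of the 7 triples form a triangle.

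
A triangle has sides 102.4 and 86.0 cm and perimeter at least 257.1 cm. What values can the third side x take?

Triangle inequality alone gives 16.4 < x < 188.4.
The perimeter condition gives x ≥ 257.1 − 102.4 − 86.0 = 68.7.
Intersecting the two: 68.7 ≤ x < 188.4.

68.7 ≤ x < 188.4 cm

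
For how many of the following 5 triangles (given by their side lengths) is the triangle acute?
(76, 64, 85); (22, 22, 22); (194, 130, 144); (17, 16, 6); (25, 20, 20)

4

(76,64,85): 64²+76² = 9872 > 7225 = 85² → acute
(22,22,22): 22²+22² = 968 > 484 = 22² → acute
(194,130,144): 130²+144² = 37636 = 194² → right
(17,16,6): 6²+16² = 292 > 289 = 17² → acute
(25,20,20): 20²+20² = 800 > 625 = 25² → acute
4 of the 5 are acute.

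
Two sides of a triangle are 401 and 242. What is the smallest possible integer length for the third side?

160

The third side must be strictly greater than |401 − 242| = 159.
The smallest integer above 159 is 160.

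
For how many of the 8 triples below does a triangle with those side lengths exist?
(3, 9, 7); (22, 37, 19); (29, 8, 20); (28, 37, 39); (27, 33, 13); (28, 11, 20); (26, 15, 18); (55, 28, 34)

7

(3,7,9): 3+7 > 9 → valid
(19,22,37): 19+22 > 37 → valid
(8,20,29): 8+20 ≤ 29 → not valid
(28,37,39): 28+37 > 39 → valid
(13,27,33): 13+27 > 33 → valid
(11,20,28): 11+20 > 28 → valid
(15,18,26): 15+18 > 26 → valid
(28,34,55): 28+34 > 55 → valid
7 of the 8 triples form a triangle.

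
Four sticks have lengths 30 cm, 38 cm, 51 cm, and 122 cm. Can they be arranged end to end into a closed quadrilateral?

For a quadrilateral, each side must be shorter than the sum of the others.
Here the longest side is 122, but the remaining 3 sides sum to only 119.

No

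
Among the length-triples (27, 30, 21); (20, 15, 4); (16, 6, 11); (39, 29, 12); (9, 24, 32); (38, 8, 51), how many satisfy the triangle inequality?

4

(21,27,30): 21+27 > 30 → valid
(4,15,20): 4+15 ≤ 20 → not valid
(6,11,16): 6+11 > 16 → valid
(12,29,39): 12+29 > 39 → valid
(9,24,32): 9+24 > 32 → valid
(8,38,51): 8+38 ≤ 51 → not valid
4 of the 6 triples form a triangle.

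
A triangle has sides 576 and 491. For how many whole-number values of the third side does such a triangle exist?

The third side lies in the open interval (85, 1067).
Integers from 86 to 1066 inclusive: 1066 − 86 + 1 = 981.

981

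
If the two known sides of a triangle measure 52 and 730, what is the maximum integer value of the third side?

The third side must be strictly less than 52 + 730 = 782.
The largest integer below 782 is 781.

781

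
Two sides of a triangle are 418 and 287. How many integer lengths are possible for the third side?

573

The third side lies in the open interval (131, 705).
Integers from 132 to 704 inclusive: 704 − 132 + 1 = 573.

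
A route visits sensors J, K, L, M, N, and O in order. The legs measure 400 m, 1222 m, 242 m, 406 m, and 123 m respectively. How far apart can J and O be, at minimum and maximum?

51 ≤ JO ≤ 2393 m

The maximum is all hops collinear in one direction: 400 + 1222 + 242 + 406 + 123 = 2393.
The longest hop is 1222; the others sum to 1171. Folding the others back against it leaves at least 1222 − 1171 = 51.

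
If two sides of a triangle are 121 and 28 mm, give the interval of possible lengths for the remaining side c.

93 < c < 149 (mm)

By the triangle inequality, c must be less than 121 + 28 = 149 and greater than |121 − 28| = 93.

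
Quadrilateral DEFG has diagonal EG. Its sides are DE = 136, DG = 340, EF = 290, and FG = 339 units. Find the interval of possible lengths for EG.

From triangle DEG: |136 − 340| < EG < 136 + 340, i.e. 204 < EG < 476.
From triangle FEG: 49 < EG < 629.
Both must hold, so EG lies in the intersection.

204 < EG < 476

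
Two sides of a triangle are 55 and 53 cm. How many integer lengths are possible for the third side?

105

The third side lies in the open interval (2, 108).
Integers from 3 to 107 inclusive: 107 − 3 + 1 = 105.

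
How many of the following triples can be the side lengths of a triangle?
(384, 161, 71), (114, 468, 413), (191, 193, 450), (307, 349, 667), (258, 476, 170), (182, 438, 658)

(71,161,384): 71+161 ≤ 384 → not valid
(114,413,468): 114+413 > 468 → valid
(191,193,450): 191+193 ≤ 450 → not valid
(307,349,667): 307+349 ≤ 667 → not valid
(170,258,476): 170+258 ≤ 476 → not valid
(182,438,658): 182+438 ≤ 658 → not valid
1 of the 6 triples forms a triangle.

1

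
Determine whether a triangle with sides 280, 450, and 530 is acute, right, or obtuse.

right

Compare the square of the longest side to the sum of squares of the other two: 280² + 450² = 280900 = 530².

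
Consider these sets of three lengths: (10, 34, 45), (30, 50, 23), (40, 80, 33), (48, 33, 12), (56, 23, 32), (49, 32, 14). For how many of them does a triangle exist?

(10,34,45): 10+34 ≤ 45 → not valid
(23,30,50): 23+30 > 50 → valid
(33,40,80): 33+40 ≤ 80 → not valid
(12,33,48): 12+33 ≤ 48 → not valid
(23,32,56): 23+32 ≤ 56 → not valid
(14,32,49): 14+32 ≤ 49 → not valid
1 of the 6 triples forms a triangle.

1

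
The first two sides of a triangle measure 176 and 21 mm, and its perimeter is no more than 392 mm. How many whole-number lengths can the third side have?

40

Triangle inequality: 155 < x < 197. Perimeter ≤ 392 gives x ≤ 392 − 176 − 21 = 195.
So 155 < x ≤ 195; integers 156 through 195: 40 values.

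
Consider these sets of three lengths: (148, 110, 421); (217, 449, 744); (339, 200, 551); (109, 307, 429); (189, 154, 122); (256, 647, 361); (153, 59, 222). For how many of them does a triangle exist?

(110,148,421): 110+148 ≤ 421 → not valid
(217,449,744): 217+449 ≤ 744 → not valid
(200,339,551): 200+339 ≤ 551 → not valid
(109,307,429): 109+307 ≤ 429 → not valid
(122,154,189): 122+154 > 189 → valid
(256,361,647): 256+361 ≤ 647 → not valid
(59,153,222): 59+153 ≤ 222 → not valid
1 of the 7 triples forms a triangle.

1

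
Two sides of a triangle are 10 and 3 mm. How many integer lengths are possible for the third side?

5

The third side lies in the open interval (7, 13).
Integers from 8 to 12 inclusive: 12 − 8 + 1 = 5.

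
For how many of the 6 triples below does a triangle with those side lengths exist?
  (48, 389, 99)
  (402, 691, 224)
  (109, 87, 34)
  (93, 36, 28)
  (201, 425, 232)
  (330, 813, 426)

(48,99,389): 48+99 ≤ 389 → not valid
(224,402,691): 224+402 ≤ 691 → not valid
(34,87,109): 34+87 > 109 → valid
(28,36,93): 28+36 ≤ 93 → not valid
(201,232,425): 201+232 > 425 → valid
(330,426,813): 330+426 ≤ 813 → not valid
2 of the 6 triples form a triangle.

2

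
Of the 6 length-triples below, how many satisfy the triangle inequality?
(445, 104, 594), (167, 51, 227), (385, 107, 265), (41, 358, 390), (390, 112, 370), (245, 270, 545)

(104,445,594): 104+445 ≤ 594 → not valid
(51,167,227): 51+167 ≤ 227 → not valid
(107,265,385): 107+265 ≤ 385 → not valid
(41,358,390): 41+358 > 390 → valid
(112,370,390): 112+370 > 390 → valid
(245,270,545): 245+270 ≤ 545 → not valid
2 of the 6 triples form a triangle.

2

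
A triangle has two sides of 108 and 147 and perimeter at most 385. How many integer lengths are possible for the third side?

91

Triangle inequality: 39 < x < 255. Perimeter ≤ 385 gives x ≤ 385 − 108 − 147 = 130.
So 39 < x ≤ 130; integers 40 through 130: 91 values.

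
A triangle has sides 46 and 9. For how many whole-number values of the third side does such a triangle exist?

17

The third side lies in the open interval (37, 55).
Integers from 38 to 54 inclusive: 54 − 38 + 1 = 17.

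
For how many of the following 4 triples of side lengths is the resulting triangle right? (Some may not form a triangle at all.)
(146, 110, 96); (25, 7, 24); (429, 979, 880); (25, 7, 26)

(146,110,96): 96²+110² = 21316 = 146² → right
(25,7,24): 7²+24² = 625 = 25² → right
(429,979,880): 429²+880² = 958441 = 979² → right
(25,7,26): 7²+25² = 674 < 676 = 26² → obtuse
3 of the 4 are right.

3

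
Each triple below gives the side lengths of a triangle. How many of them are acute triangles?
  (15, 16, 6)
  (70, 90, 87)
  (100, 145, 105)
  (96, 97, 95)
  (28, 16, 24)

(15,16,6): 6²+15² = 261 > 256 = 16² → acute
(70,90,87): 70²+87² = 12469 > 8100 = 90² → acute
(100,145,105): 100²+105² = 21025 = 145² → right
(96,97,95): 95²+96² = 18241 > 9409 = 97² → acute
(28,16,24): 16²+24² = 832 > 784 = 28² → acute
4 of the 5 are acute.

4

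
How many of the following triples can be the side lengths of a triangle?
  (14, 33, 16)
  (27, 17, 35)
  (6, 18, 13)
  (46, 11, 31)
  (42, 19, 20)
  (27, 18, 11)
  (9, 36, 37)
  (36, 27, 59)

5

(14,16,33): 14+16 ≤ 33 → not valid
(17,27,35): 17+27 > 35 → valid
(6,13,18): 6+13 > 18 → valid
(11,31,46): 11+31 ≤ 46 → not valid
(19,20,42): 19+20 ≤ 42 → not valid
(11,18,27): 11+18 > 27 → valid
(9,36,37): 9+36 > 37 → valid
(27,36,59): 27+36 > 59 → valid
5 of the 8 triples form a triangle.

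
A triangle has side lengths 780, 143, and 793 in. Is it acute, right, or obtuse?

right

Compare the square of the longest side to the sum of squares of the other two: 143² + 780² = 628849 = 793².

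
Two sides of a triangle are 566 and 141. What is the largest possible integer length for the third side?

706

The third side must be strictly less than 566 + 141 = 707.
The largest integer below 707 is 706.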